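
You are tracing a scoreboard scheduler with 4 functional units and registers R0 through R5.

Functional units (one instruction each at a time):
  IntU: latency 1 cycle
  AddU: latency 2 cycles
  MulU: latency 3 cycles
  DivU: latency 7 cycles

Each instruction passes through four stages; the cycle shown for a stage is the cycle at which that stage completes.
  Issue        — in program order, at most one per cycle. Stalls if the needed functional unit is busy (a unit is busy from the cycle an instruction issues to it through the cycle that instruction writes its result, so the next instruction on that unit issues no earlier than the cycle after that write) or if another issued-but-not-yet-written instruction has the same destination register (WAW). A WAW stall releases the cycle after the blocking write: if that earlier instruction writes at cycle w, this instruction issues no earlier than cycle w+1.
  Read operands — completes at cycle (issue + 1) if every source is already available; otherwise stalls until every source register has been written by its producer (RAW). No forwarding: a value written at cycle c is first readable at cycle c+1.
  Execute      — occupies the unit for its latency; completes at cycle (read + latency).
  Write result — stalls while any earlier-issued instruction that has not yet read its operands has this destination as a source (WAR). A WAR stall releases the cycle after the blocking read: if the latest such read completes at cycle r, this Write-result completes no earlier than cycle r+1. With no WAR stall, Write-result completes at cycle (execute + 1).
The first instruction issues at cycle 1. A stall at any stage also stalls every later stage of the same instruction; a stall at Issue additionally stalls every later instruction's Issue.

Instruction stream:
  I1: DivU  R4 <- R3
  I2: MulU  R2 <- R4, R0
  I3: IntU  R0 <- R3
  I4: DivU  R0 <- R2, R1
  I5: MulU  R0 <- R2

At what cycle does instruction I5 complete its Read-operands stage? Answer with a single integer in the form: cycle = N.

cycle = 26

[I1] 1/2/9/10
[I2] 2/11/14/15  (RAW R4: wait I1 write@10)
[I3] 3/4/5/12  (WAR R0: wait I2 read@11)
[I4] 13/16/23/24  (WAW R0: wait I3 write@12; RAW R2: wait I2 write@15)
[I5] 25/26/29/30  (WAW R0: wait I4 write@24)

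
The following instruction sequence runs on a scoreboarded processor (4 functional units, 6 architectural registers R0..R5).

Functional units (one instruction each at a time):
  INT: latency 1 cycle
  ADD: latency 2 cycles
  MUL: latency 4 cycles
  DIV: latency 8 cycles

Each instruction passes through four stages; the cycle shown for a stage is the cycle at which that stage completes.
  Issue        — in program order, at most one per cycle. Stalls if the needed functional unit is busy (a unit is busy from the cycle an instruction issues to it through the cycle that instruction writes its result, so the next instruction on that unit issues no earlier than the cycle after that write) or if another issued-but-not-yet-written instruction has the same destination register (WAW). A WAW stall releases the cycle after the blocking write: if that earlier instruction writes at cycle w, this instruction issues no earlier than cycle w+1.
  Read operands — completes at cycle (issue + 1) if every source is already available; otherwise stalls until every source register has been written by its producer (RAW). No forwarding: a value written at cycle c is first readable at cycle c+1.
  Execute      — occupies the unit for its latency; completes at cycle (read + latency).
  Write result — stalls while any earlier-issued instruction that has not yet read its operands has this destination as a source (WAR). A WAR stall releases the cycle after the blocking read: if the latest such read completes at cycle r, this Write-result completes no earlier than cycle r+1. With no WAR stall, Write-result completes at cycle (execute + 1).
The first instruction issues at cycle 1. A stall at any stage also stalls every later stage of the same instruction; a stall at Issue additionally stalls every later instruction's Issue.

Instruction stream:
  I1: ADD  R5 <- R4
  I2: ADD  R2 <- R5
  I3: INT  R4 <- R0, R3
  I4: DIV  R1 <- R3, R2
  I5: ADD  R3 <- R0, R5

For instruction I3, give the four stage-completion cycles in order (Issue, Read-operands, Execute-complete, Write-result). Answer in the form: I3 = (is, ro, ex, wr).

t=1  issue I1 (ADD)
t=2  I1 read-ops
t=4  I1 finished on ADD
t=5  I1→R5
t=6  issue I2 (ADD)
t=7  I2 read-ops | issue I3 (INT)
t=8  I3 read-ops | issue I4 (DIV)
t=9  I2 finished on ADD | I3 finished on INT
t=10  I2→R2 | I3→R4
t=11  I4 read-ops | issue I5 (ADD)
t=12  I5 read-ops
t=14  I5 finished on ADD
t=15  I5→R3
t=19  I4 finished on DIV
t=20  I4→R1

I3 = (7, 8, 9, 10)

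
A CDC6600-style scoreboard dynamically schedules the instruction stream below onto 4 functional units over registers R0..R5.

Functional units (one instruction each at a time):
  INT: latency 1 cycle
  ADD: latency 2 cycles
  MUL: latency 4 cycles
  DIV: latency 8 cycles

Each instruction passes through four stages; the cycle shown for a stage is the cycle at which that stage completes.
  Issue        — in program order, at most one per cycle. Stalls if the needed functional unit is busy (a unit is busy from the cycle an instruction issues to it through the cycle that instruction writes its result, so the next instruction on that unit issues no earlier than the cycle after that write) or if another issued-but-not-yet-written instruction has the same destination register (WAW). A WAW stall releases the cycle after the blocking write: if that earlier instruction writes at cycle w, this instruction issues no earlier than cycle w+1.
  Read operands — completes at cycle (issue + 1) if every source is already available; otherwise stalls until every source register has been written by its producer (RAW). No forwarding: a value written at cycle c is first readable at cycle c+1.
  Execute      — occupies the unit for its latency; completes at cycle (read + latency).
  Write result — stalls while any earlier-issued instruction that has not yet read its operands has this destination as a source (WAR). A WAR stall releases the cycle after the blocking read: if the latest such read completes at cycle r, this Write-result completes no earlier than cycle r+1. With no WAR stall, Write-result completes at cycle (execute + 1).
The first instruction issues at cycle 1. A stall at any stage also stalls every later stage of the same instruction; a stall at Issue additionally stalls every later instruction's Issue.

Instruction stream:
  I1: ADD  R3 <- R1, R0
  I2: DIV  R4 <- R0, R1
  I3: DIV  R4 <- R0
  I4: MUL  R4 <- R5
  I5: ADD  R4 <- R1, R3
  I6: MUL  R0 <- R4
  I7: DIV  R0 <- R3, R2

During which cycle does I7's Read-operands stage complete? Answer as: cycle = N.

cycle = 43

t=1  I1→ADD
t=2  I1 RO; I2→DIV
t=3  I2 RO
t=4  I1 EX
t=5  I1 WR R3
t=11  I2 EX
t=12  I2 WR R4
t=13  I3→DIV
t=14  I3 RO
t=22  I3 EX
t=23  I3 WR R4
t=24  I4→MUL
t=25  I4 RO
t=29  I4 EX
t=30  I4 WR R4
t=31  I5→ADD
t=32  I5 RO; I6→MUL
t=34  I5 EX
t=35  I5 WR R4
t=36  I6 RO
t=40  I6 EX
t=41  I6 WR R0
t=42  I7→DIV
t=43  I7 RO
t=51  I7 EX
t=52  I7 WR R0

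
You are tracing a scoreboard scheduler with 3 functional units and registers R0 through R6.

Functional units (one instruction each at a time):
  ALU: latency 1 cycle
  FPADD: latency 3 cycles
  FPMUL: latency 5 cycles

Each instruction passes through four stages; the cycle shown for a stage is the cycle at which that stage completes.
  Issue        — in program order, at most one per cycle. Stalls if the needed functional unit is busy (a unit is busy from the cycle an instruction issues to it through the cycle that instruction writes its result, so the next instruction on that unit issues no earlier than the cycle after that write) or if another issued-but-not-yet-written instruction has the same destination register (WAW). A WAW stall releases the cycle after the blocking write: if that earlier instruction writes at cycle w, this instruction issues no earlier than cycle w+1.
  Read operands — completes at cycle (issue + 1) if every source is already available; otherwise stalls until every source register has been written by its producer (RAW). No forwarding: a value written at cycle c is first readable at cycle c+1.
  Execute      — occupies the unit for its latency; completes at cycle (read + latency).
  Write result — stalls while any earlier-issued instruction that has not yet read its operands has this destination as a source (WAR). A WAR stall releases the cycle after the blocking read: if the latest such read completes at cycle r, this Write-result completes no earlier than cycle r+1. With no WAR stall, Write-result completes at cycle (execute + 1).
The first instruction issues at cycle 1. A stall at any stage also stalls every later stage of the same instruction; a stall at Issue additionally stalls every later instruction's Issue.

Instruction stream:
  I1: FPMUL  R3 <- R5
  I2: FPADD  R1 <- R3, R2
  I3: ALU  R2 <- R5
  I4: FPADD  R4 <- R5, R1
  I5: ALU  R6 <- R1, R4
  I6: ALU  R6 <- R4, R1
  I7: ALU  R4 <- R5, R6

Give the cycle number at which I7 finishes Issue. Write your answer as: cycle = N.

[I1] 1/2/7/8
[I2] 2/9/12/13  (RAW R3: wait I1 write@8)
[I3] 3/4/5/10  (WAR R2: wait I2 read@9)
[I4] 14/15/18/19  (struct: FPADD busy until I2 writes@13)
[I5] 15/20/21/22  (RAW R4: wait I4 write@19)
[I6] 23/24/25/26  (struct: ALU busy until I5 writes@22)
[I7] 27/28/29/30  (struct: ALU busy until I6 writes@26)

cycle = 27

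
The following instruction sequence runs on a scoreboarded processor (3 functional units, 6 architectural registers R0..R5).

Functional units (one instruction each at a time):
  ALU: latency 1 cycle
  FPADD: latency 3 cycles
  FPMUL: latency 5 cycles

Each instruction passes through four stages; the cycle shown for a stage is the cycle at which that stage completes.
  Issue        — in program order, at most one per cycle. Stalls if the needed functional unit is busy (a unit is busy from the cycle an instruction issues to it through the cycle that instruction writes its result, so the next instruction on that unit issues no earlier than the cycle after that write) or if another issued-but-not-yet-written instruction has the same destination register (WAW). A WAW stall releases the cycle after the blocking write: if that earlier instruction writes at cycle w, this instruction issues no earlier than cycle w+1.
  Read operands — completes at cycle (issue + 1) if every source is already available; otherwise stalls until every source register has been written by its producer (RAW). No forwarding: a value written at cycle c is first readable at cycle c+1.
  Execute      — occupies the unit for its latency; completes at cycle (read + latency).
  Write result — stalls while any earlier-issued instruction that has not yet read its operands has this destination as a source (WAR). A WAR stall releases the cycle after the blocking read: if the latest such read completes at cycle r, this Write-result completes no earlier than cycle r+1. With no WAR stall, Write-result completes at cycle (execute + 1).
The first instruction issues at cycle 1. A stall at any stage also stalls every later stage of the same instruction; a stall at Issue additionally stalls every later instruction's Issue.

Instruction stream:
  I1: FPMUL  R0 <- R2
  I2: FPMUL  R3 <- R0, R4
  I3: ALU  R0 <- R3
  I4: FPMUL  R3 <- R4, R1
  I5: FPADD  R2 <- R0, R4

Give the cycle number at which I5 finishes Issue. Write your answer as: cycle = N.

cycle = 18

[I1] 1/2/7/8
[I2] 9/10/15/16  (struct: FPMUL busy until I1 writes@8)
[I3] 10/17/18/19  (RAW R3: wait I2 write@16)
[I4] 17/18/23/24  (struct: FPMUL busy until I2 writes@16)
[I5] 18/20/23/24  (RAW R0: wait I3 write@19)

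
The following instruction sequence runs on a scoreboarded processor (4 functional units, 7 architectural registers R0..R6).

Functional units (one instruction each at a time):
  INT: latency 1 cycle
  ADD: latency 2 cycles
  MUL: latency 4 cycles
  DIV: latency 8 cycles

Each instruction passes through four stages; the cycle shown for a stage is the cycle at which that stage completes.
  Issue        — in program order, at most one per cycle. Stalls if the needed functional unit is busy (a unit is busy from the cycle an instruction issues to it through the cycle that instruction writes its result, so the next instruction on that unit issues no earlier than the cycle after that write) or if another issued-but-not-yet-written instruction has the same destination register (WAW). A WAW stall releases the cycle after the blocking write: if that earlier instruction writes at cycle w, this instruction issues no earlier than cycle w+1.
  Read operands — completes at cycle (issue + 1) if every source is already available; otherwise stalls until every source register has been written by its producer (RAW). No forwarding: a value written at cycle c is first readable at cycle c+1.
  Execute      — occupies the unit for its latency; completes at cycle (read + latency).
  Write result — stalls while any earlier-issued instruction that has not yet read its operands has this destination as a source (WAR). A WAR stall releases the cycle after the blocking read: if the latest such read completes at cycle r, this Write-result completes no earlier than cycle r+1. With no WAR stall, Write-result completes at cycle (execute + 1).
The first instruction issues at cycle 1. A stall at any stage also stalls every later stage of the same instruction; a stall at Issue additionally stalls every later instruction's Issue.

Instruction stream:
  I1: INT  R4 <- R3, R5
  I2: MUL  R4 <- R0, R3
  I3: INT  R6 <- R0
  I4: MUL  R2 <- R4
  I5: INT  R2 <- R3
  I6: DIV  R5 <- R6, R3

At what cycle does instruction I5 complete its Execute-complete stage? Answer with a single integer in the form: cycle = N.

  I1 | 1 | 2 | 3 | 4
  I2 | 5 | 6 | 10 | 11   WAW R4: wait I1 write@4
  I3 | 6 | 7 | 8 | 9
  I4 | 12 | 13 | 17 | 18   struct: MUL busy until I2 writes@11
  I5 | 19 | 20 | 21 | 22   WAW R2: wait I4 write@18
  I6 | 20 | 21 | 29 | 30

cycle = 21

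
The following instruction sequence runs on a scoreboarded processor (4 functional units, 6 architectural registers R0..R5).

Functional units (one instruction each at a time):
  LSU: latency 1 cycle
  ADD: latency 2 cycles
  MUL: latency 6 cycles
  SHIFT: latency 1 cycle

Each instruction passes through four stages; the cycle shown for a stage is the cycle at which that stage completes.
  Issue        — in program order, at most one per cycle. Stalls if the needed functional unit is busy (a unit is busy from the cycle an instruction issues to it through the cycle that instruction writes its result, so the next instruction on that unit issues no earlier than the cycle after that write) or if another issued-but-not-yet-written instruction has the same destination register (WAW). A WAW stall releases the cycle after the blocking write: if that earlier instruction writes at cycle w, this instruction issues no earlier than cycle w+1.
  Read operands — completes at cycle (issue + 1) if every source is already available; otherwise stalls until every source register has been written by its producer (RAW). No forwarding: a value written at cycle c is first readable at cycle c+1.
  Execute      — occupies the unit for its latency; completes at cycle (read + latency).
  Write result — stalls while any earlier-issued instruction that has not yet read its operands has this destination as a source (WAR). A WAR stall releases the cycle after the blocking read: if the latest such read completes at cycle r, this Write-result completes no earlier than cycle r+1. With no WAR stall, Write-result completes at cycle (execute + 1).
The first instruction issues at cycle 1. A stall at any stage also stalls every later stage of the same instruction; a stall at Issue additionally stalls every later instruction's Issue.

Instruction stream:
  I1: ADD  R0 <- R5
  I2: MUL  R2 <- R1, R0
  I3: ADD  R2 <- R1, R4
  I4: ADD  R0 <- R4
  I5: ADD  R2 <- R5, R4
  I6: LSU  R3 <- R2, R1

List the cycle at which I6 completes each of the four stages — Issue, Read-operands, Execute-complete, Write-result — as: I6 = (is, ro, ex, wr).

I6 = (25, 29, 30, 31)

cycle 1: I1 dispatched to ADD
cycle 2: I1 operands ready, I2 dispatched to MUL
cycle 4: I1 complete
cycle 5: R0←I1
cycle 6: I2 operands ready
cycle 12: I2 complete
cycle 13: R2←I2
cycle 14: I3 dispatched to ADD
cycle 15: I3 operands ready
cycle 17: I3 complete
cycle 18: R2←I3
cycle 19: I4 dispatched to ADD
cycle 20: I4 operands ready
cycle 22: I4 complete
cycle 23: R0←I4
cycle 24: I5 dispatched to ADD
cycle 25: I5 operands ready, I6 dispatched to LSU
cycle 27: I5 complete
cycle 28: R2←I5
cycle 29: I6 operands ready
cycle 30: I6 complete
cycle 31: R3←I6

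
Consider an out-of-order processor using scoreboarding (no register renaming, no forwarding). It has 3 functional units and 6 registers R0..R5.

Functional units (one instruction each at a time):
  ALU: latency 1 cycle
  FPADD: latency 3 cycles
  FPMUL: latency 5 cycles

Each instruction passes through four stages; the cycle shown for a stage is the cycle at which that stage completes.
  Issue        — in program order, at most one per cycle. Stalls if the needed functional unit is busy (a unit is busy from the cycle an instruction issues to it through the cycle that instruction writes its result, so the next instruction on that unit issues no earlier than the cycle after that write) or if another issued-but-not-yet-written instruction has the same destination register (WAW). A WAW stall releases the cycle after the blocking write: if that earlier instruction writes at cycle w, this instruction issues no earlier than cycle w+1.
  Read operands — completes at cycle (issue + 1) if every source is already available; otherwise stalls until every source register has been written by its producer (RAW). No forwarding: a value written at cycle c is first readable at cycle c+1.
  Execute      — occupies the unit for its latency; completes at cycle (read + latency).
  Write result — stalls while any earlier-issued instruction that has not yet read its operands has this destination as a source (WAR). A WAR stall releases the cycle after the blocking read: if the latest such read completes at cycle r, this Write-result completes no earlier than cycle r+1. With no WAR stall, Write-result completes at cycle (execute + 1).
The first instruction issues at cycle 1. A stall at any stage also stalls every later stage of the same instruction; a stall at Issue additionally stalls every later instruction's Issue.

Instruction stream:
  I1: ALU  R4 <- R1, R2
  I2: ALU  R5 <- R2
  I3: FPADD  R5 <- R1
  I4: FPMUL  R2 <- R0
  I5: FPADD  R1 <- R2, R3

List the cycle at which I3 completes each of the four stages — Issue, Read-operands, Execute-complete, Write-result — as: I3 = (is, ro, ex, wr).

c1: I1→ALU
c2: I1 RO
c3: I1 EX
c4: I1 WR R4
c5: I2→ALU
c6: I2 RO
c7: I2 EX
c8: I2 WR R5
c9: I3→FPADD
c10: I3 RO, I4→FPMUL
c11: I4 RO
c13: I3 EX
c14: I3 WR R5
c15: I5→FPADD
c16: I4 EX
c17: I4 WR R2
c18: I5 RO
c21: I5 EX
c22: I5 WR R1

I3 = (9, 10, 13, 14)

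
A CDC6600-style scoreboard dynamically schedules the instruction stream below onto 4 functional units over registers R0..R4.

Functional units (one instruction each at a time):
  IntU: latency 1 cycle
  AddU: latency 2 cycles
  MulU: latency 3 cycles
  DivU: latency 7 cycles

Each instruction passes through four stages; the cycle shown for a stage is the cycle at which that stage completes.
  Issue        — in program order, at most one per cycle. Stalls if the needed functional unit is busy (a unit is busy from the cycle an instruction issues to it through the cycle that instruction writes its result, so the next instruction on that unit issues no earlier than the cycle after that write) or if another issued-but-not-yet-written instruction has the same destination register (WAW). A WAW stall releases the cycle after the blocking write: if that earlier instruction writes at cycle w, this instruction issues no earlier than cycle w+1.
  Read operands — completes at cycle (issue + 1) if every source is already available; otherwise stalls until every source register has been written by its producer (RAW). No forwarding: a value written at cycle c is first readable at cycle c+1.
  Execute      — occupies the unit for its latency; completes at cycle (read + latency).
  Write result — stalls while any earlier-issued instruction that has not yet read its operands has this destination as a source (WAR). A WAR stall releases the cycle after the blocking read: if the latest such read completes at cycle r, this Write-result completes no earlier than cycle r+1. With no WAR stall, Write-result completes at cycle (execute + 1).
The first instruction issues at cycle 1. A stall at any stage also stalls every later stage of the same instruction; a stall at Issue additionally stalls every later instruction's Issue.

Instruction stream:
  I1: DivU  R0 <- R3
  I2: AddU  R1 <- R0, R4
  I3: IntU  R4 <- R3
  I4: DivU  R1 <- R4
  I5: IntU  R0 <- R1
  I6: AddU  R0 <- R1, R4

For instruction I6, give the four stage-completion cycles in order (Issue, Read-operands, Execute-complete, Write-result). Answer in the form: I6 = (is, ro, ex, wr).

t=1  issue I1 (DivU)
t=2  I1 read-ops · issue I2 (AddU)
t=3  issue I3 (IntU)
t=4  I3 read-ops
t=5  I3 finished on IntU
t=9  I1 finished on DivU
t=10  I1→R0
t=11  I2 read-ops
t=12  I3→R4
t=13  I2 finished on AddU
t=14  I2→R1
t=15  issue I4 (DivU)
t=16  I4 read-ops · issue I5 (IntU)
t=23  I4 finished on DivU
t=24  I4→R1
t=25  I5 read-ops
t=26  I5 finished on IntU
t=27  I5→R0
t=28  issue I6 (AddU)
t=29  I6 read-ops
t=31  I6 finished on AddU
t=32  I6→R0

I6 = (28, 29, 31, 32)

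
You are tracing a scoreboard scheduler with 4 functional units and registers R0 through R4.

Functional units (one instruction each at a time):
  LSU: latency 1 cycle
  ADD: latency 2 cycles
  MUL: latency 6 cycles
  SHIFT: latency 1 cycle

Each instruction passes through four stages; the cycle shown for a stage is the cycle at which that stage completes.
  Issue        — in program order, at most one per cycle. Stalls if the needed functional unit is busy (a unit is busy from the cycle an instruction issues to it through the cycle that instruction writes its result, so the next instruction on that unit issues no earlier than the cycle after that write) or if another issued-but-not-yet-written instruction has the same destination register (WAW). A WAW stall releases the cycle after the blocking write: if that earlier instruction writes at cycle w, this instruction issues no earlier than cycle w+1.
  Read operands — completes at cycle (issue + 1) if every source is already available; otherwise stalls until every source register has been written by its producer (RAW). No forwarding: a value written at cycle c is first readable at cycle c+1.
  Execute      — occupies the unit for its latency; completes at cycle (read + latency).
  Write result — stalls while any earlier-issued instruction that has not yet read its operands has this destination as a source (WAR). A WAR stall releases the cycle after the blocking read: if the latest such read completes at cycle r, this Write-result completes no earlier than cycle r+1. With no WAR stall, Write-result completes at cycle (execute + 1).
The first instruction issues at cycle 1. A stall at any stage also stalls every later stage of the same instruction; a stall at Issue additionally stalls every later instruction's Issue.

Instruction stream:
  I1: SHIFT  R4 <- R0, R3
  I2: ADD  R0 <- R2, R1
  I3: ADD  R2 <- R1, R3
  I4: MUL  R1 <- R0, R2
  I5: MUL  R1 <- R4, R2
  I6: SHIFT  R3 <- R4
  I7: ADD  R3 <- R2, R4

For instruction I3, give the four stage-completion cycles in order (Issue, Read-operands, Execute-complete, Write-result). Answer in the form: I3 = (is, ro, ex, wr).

I3 = (7, 8, 10, 11)

[1] issue I1 (SHIFT)
[2] I1 read-ops; issue I2 (ADD)
[3] I1 finished on SHIFT; I2 read-ops
[4] I1→R4
[5] I2 finished on ADD
[6] I2→R0
[7] issue I3 (ADD)
[8] I3 read-ops; issue I4 (MUL)
[10] I3 finished on ADD
[11] I3→R2
[12] I4 read-ops
[18] I4 finished on MUL
[19] I4→R1
[20] issue I5 (MUL)
[21] I5 read-ops; issue I6 (SHIFT)
[22] I6 read-ops
[23] I6 finished on SHIFT
[24] I6→R3
[25] issue I7 (ADD)
[26] I7 read-ops
[27] I5 finished on MUL
[28] I5→R1; I7 finished on ADD
[29] I7→R3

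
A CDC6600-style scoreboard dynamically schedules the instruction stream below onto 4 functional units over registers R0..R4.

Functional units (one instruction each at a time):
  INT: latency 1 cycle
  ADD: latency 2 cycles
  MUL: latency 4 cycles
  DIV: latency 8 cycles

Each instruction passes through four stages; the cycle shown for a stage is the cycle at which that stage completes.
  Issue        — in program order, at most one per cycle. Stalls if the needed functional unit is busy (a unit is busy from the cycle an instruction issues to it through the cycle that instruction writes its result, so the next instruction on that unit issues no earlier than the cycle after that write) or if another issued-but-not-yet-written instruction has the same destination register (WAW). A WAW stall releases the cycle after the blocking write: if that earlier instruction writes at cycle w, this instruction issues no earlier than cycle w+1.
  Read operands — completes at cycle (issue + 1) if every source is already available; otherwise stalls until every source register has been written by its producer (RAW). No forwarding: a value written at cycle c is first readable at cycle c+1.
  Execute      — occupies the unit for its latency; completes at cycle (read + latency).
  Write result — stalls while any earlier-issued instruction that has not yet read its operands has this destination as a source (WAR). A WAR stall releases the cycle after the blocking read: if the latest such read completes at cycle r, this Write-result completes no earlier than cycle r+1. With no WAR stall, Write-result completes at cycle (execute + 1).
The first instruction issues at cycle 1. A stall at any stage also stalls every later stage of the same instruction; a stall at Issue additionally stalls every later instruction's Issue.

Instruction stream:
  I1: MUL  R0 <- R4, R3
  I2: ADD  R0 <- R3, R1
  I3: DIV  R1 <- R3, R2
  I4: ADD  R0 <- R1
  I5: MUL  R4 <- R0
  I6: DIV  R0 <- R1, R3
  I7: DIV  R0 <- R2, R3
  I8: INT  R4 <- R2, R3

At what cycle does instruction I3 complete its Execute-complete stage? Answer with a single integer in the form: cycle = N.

I1: IS=1 RO=2 EX=6 WR=7
I2: IS=8 RO=9 EX=11 WR=12  [WAW R0: wait I1 write@7]
I3: IS=9 RO=10 EX=18 WR=19
I4: IS=13 RO=20 EX=22 WR=23  [struct: ADD busy until I2 writes@12; RAW R1: wait I3 write@19]
I5: IS=14 RO=24 EX=28 WR=29  [RAW R0: wait I4 write@23]
I6: IS=24 RO=25 EX=33 WR=34  [WAW R0: wait I4 write@23]
I7: IS=35 RO=36 EX=44 WR=45  [struct: DIV busy until I6 writes@34]
I8: IS=36 RO=37 EX=38 WR=39

cycle = 18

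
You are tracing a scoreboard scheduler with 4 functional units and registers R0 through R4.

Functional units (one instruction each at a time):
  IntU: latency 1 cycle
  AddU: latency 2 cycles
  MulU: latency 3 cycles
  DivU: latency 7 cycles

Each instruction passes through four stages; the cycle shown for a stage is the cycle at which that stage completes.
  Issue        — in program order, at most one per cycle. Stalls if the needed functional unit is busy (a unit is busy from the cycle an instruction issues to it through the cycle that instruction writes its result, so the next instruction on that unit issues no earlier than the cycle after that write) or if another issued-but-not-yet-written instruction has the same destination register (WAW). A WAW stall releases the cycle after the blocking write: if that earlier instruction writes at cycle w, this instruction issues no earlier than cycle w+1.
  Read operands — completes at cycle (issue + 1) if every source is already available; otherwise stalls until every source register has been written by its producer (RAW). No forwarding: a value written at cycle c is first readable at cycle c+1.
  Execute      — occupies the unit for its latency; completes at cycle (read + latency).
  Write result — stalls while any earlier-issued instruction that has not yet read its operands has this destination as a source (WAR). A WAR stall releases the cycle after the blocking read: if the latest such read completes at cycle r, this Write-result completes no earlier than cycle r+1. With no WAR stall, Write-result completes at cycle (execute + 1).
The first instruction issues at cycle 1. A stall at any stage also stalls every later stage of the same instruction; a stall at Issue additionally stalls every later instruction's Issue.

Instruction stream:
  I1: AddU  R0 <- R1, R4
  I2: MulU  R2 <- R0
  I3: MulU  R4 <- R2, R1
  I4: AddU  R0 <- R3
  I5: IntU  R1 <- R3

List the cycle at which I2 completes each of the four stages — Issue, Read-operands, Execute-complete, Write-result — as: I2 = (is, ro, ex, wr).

I1  is:1  ro:2  ex:4  wr:5
I2  is:2  ro:6  ex:9  wr:10  — RAW R0: wait I1 write@5
I3  is:11  ro:12  ex:15  wr:16  — struct: MulU busy until I2 writes@10
I4  is:12  ro:13  ex:15  wr:16
I5  is:13  ro:14  ex:15  wr:16

I2 = (2, 6, 9, 10)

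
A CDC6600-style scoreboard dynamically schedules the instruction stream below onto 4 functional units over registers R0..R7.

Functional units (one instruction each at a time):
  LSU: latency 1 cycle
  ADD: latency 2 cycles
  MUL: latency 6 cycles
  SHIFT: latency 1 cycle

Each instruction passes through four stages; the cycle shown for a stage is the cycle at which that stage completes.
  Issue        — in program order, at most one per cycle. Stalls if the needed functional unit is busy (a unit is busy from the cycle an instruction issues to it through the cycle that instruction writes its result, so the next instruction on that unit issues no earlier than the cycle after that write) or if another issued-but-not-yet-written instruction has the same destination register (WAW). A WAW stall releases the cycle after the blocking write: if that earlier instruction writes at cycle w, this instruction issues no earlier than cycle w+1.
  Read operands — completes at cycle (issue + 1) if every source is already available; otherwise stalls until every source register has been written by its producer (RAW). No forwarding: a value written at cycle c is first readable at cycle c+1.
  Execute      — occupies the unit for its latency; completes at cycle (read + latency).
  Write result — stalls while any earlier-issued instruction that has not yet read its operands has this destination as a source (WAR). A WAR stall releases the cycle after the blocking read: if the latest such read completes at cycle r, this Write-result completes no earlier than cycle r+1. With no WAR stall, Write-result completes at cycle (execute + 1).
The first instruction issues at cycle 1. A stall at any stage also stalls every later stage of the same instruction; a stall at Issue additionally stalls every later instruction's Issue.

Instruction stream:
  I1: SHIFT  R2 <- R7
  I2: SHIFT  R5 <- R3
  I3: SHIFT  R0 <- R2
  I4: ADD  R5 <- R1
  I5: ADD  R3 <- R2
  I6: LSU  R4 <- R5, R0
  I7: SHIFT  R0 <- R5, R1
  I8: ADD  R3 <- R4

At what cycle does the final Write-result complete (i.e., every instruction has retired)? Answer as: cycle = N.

cycle = 24

[1] I1→SHIFT
[2] I1 RO
[3] I1 EX
[4] I1 WR R2
[5] I2→SHIFT
[6] I2 RO
[7] I2 EX
[8] I2 WR R5
[9] I3→SHIFT
[10] I3 RO; I4→ADD
[11] I3 EX; I4 RO
[12] I3 WR R0
[13] I4 EX
[14] I4 WR R5
[15] I5→ADD
[16] I5 RO; I6→LSU
[17] I6 RO; I7→SHIFT
[18] I5 EX; I6 EX; I7 RO
[19] I5 WR R3; I6 WR R4; I7 EX
[20] I7 WR R0; I8→ADD
[21] I8 RO
[23] I8 EX
[24] I8 WR R3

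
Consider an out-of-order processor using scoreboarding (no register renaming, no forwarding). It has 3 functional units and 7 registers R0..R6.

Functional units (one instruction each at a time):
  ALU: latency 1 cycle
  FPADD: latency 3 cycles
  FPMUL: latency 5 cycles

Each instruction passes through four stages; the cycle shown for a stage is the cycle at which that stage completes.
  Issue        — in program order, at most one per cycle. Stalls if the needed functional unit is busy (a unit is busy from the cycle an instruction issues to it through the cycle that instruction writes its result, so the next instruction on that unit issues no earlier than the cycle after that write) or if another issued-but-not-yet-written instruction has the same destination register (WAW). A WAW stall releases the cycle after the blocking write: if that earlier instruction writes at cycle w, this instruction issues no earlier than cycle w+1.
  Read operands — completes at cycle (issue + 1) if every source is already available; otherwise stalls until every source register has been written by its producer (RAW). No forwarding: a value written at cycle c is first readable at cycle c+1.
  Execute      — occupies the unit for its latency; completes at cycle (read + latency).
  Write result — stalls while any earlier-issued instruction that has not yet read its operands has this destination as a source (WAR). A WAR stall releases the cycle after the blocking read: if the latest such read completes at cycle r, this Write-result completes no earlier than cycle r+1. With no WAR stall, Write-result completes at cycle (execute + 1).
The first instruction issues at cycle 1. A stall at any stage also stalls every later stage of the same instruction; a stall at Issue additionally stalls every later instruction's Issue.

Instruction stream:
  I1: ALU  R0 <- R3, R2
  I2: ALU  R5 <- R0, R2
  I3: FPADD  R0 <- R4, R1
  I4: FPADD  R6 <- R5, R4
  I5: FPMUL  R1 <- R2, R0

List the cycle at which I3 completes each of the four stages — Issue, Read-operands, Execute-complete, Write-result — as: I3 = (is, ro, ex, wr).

I3 = (6, 7, 10, 11)

c1: I1→ALU
c2: I1 RO
c3: I1 EX
c4: I1 WR R0
c5: I2→ALU
c6: I2 RO | I3→FPADD
c7: I2 EX | I3 RO
c8: I2 WR R5
c10: I3 EX
c11: I3 WR R0
c12: I4→FPADD
c13: I4 RO | I5→FPMUL
c14: I5 RO
c16: I4 EX
c17: I4 WR R6
c19: I5 EX
c20: I5 WR R1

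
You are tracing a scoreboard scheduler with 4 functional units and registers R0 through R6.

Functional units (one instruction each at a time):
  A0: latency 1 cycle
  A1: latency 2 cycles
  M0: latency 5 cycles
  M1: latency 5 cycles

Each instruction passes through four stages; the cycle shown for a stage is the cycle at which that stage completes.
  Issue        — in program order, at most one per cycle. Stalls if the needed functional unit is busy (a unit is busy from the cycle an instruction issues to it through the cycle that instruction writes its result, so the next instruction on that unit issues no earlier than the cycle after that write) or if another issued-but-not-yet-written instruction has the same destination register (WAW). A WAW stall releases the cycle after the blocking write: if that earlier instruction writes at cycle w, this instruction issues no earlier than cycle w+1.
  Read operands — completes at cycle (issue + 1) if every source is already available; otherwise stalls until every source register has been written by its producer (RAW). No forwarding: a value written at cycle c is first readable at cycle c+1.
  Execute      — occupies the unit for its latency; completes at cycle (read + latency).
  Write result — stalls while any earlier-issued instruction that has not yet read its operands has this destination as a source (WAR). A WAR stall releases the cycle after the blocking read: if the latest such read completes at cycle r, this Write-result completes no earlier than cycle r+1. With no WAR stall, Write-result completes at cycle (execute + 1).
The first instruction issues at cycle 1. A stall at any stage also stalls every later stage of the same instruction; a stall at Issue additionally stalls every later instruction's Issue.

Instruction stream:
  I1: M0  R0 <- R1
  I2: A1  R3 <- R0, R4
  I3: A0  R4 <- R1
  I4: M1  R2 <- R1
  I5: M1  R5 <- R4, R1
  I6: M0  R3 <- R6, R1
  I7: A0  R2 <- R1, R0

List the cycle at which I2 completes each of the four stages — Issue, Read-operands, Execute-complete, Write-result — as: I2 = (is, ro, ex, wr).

I2 = (2, 9, 11, 12)

t=1  I1 issues→M0
t=2  I1 reads, I2 issues→A1
t=3  I3 issues→A0
t=4  I3 reads, I4 issues→M1
t=5  I3 exec-done, I4 reads
t=7  I1 exec-done
t=8  I1 writes R0
t=9  I2 reads
t=10  I3 writes R4, I4 exec-done
t=11  I2 exec-done, I4 writes R2
t=12  I2 writes R3, I5 issues→M1
t=13  I5 reads, I6 issues→M0
t=14  I6 reads, I7 issues→A0
t=15  I7 reads
t=16  I7 exec-done
t=17  I7 writes R2
t=18  I5 exec-done
t=19  I5 writes R5, I6 exec-done
t=20  I6 writes R3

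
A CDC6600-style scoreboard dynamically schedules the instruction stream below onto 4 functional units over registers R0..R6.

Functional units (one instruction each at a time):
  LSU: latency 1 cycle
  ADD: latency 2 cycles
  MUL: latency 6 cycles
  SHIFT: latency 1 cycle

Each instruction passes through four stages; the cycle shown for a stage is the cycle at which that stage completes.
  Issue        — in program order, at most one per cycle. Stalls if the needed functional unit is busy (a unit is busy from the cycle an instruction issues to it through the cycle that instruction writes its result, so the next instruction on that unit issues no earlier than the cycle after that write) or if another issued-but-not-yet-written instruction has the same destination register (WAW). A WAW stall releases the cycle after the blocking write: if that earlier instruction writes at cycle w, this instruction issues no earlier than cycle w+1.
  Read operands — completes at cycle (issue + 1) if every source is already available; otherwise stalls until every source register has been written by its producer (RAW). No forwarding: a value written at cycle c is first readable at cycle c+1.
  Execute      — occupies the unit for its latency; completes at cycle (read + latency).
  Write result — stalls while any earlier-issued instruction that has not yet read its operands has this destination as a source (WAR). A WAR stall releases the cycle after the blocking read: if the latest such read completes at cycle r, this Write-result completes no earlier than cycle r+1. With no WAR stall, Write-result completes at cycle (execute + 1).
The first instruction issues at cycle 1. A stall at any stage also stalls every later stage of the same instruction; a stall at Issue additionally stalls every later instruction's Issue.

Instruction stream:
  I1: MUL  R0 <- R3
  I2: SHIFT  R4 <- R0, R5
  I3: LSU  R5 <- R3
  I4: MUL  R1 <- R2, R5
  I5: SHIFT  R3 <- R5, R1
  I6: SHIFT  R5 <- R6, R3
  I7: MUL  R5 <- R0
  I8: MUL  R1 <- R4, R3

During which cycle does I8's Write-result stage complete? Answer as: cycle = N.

cycle = 44

cycle 1: I1 issues→MUL
cycle 2: I1 reads | I2 issues→SHIFT
cycle 3: I3 issues→LSU
cycle 4: I3 reads
cycle 5: I3 exec-done
cycle 8: I1 exec-done
cycle 9: I1 writes R0
cycle 10: I2 reads | I4 issues→MUL
cycle 11: I2 exec-done | I3 writes R5
cycle 12: I2 writes R4 | I4 reads
cycle 13: I5 issues→SHIFT
cycle 18: I4 exec-done
cycle 19: I4 writes R1
cycle 20: I5 reads
cycle 21: I5 exec-done
cycle 22: I5 writes R3
cycle 23: I6 issues→SHIFT
cycle 24: I6 reads
cycle 25: I6 exec-done
cycle 26: I6 writes R5
cycle 27: I7 issues→MUL
cycle 28: I7 reads
cycle 34: I7 exec-done
cycle 35: I7 writes R5
cycle 36: I8 issues→MUL
cycle 37: I8 reads
cycle 43: I8 exec-done
cycle 44: I8 writes R1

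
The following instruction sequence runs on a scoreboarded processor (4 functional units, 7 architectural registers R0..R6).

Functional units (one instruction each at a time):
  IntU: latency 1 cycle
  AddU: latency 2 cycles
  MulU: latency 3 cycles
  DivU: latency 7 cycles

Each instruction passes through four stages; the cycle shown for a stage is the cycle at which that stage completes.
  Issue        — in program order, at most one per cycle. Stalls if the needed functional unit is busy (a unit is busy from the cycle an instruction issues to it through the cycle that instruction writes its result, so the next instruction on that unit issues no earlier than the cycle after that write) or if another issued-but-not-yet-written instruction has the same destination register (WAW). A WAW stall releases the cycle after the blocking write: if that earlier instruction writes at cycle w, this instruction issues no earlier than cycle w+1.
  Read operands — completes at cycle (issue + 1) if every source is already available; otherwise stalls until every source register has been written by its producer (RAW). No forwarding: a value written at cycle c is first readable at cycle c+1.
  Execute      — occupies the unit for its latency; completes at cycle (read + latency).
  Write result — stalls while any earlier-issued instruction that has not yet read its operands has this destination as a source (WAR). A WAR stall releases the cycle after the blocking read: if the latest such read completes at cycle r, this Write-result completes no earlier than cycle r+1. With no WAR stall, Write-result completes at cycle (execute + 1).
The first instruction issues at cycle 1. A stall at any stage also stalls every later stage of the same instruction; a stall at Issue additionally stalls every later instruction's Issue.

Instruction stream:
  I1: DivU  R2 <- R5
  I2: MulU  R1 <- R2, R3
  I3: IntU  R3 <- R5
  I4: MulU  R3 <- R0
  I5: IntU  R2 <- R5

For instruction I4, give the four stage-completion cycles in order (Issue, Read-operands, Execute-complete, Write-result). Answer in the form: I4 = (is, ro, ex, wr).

I4 = (16, 17, 20, 21)

  I1 | 1 | 2 | 9 | 10
  I2 | 2 | 11 | 14 | 15   RAW R2: wait I1 write@10
  I3 | 3 | 4 | 5 | 12   WAR R3: wait I2 read@11
  I4 | 16 | 17 | 20 | 21   struct: MulU busy until I2 writes@15
  I5 | 17 | 18 | 19 | 20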